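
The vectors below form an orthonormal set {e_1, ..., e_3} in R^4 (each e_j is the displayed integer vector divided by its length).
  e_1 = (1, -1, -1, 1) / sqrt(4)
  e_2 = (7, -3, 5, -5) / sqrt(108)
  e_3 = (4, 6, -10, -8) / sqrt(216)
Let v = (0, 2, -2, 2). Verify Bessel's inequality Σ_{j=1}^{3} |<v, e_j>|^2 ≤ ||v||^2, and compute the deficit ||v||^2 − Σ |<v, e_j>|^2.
Σ |<v, e_j>|^2 = 76/9; ||v||^2 = 12; deficit = 32/9

Write each e_j = u_j / sqrt(<u_j, u_j>) where u_j is the displayed integer vector. Then <v, e_j> = <v, u_j> / sqrt(<u_j, u_j>), so |<v, e_j>|^2 = <v, u_j>^2 / <u_j, u_j>.
Coefficients: <v, e_1> = 2/sqrt(4), <v, e_2> = -26/sqrt(108), <v, e_3> = 16/sqrt(216).
Square and sum: Σ |<v, e_j>|^2 = 76/9.
Compute ||v||^2 = v·v = 12.
Deficit = 12 − 76/9 = 32/9 ≥ 0, confirming Bessel's inequality. (The deficit equals ||v − Σ <v,e_j> e_j||^2, the squared distance from v to span{e_j}.)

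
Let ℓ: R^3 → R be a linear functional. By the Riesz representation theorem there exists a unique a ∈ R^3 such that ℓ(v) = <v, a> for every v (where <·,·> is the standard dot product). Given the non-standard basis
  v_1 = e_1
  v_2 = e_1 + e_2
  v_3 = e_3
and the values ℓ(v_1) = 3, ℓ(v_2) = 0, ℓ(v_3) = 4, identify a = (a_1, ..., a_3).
a = (3, -3, 4)

Write a = (a_1, ..., a_3) in the standard basis. For each basis vector v_i, ℓ(v_i) = <v_i, a> is a linear equation in the a_j's. Collect the n equations into a matrix system V a = ℓ, where row i of V is v_i (expressed in the standard basis). Since V is invertible (lower-triangular with 1s on the diagonal, up to permutation), solve by back-substitution:
  V =
[[1, 0, 0],
 [1, 1, 0],
 [0, 0, 1]]
  V a = (3, 0, 4)
Solving gives a = (3, -3, 4).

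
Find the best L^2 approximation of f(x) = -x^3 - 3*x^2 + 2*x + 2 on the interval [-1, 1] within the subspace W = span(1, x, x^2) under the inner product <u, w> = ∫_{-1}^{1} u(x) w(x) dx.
g(x) = -3*x^2 + 7*x/5 + 2

The best approximation g ∈ W is the orthogonal projection of f onto W. Writing g = a_0 + a_1 x + a_2 x^2, the coefficients solve the normal equations G · a = b where
  G_{ij} = <φ_i, φ_j> and b_i = <f, φ_i>, with φ_0 = 1, φ_1 = x, φ_2 = x^2.
G =
  [2, 0, 2/3]
  [0, 2/3, 0]
  [2/3, 0, 2/5],
b = (2, 14/15, 2/15).
Solving gives a_0 = 2, a_1 = 7/5, a_2 = -3, so
  g(x) = -3*x^2 + 7*x/5 + 2.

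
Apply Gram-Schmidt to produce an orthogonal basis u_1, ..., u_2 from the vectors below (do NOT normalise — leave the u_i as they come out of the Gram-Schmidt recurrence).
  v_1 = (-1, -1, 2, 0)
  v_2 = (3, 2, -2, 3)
Orthogonal basis:
  u_1 = (-1, -1, 2, 0)
  u_2 = (3/2, 1/2, 1, 3)

Apply the Gram-Schmidt recurrence
  u_1 = v_1
  u_i = v_i − Σ_{j<i} ((v_i · u_j) / (u_j · u_j)) · u_j.

Step by step this gives:
  u_1 = (-1, -1, 2, 0)
  u_2 = (3/2, 1/2, 1, 3)

Orthogonality check:
  u_2 · u_1 = 0 (should be 0)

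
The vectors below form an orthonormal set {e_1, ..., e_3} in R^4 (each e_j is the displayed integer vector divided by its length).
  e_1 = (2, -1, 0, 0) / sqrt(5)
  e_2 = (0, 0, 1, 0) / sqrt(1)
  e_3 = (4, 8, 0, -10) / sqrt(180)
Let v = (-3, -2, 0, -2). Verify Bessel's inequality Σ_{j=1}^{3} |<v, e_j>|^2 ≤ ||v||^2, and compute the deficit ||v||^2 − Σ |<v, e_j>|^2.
Σ |<v, e_j>|^2 = 32/9; ||v||^2 = 17; deficit = 121/9

Write each e_j = u_j / sqrt(<u_j, u_j>) where u_j is the displayed integer vector. Then <v, e_j> = <v, u_j> / sqrt(<u_j, u_j>), so |<v, e_j>|^2 = <v, u_j>^2 / <u_j, u_j>.
Coefficients: <v, e_1> = -4/sqrt(5), <v, e_2> = 0/sqrt(1), <v, e_3> = -8/sqrt(180).
Square and sum: Σ |<v, e_j>|^2 = 32/9.
Compute ||v||^2 = v·v = 17.
Deficit = 17 − 32/9 = 121/9 ≥ 0, confirming Bessel's inequality. (The deficit equals ||v − Σ <v,e_j> e_j||^2, the squared distance from v to span{e_j}.)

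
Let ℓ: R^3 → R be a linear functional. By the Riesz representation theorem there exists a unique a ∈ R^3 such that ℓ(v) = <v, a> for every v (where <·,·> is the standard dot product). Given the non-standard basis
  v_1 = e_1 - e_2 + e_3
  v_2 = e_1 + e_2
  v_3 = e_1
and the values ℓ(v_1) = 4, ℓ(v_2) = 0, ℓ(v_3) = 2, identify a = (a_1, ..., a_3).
a = (2, -2, 0)

Write a = (a_1, ..., a_3) in the standard basis. For each basis vector v_i, ℓ(v_i) = <v_i, a> is a linear equation in the a_j's. Collect the n equations into a matrix system V a = ℓ, where row i of V is v_i (expressed in the standard basis). Since V is invertible (lower-triangular with 1s on the diagonal, up to permutation), solve by back-substitution:
  V =
[[1, -1, 1],
 [1, 1, 0],
 [1, 0, 0]]
  V a = (4, 0, 2)
Solving gives a = (2, -2, 0).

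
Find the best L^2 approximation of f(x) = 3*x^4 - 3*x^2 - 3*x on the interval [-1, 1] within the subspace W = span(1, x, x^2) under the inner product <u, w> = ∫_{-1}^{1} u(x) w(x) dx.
g(x) = -3*x^2/7 - 3*x - 9/35

The best approximation g ∈ W is the orthogonal projection of f onto W. Writing g = a_0 + a_1 x + a_2 x^2, the coefficients solve the normal equations G · a = b where
  G_{ij} = <φ_i, φ_j> and b_i = <f, φ_i>, with φ_0 = 1, φ_1 = x, φ_2 = x^2.
G =
  [2, 0, 2/3]
  [0, 2/3, 0]
  [2/3, 0, 2/5],
b = (-4/5, -2, -12/35).
Solving gives a_0 = -9/35, a_1 = -3, a_2 = -3/7, so
  g(x) = -3*x^2/7 - 3*x - 9/35.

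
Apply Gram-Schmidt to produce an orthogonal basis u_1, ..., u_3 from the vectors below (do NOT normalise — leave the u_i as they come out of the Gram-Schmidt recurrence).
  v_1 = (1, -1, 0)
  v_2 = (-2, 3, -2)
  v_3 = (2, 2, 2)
Orthogonal basis:
  u_1 = (1, -1, 0)
  u_2 = (1/2, 1/2, -2)
  u_3 = (20/9, 20/9, 10/9)

Apply the Gram-Schmidt recurrence
  u_1 = v_1
  u_i = v_i − Σ_{j<i} ((v_i · u_j) / (u_j · u_j)) · u_j.

Step by step this gives:
  u_1 = (1, -1, 0)
  u_2 = (1/2, 1/2, -2)
  u_3 = (20/9, 20/9, 10/9)

Orthogonality check:
  u_2 · u_1 = 0 (should be 0)
  u_3 · u_1 = 0 (should be 0)
  u_3 · u_2 = 0 (should be 0)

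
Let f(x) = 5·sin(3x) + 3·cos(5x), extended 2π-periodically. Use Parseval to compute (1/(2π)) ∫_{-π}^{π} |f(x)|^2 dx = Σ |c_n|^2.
Σ |c_n|^2 = 17

Expand |f|^2 and use orthogonality of {sin(nx), cos(mx)} on [-π, π]:
  ∫_{-π}^{π} sin(nx)^2 dx = π, ∫ cos(mx)^2 dx = π, and cross terms integrate to 0.
So ∫_{-π}^{π} f(x)^2 dx = 5^2 · π + 3^2 · π = (25 + 9)π.
Divide by 2π: (25 + 9)/2 = 17.
By Parseval, this equals Σ |c_n|^2.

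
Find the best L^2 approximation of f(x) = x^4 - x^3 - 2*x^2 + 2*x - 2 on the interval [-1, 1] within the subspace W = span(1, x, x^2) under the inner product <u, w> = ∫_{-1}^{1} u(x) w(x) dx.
g(x) = -8*x^2/7 + 7*x/5 - 73/35

The best approximation g ∈ W is the orthogonal projection of f onto W. Writing g = a_0 + a_1 x + a_2 x^2, the coefficients solve the normal equations G · a = b where
  G_{ij} = <φ_i, φ_j> and b_i = <f, φ_i>, with φ_0 = 1, φ_1 = x, φ_2 = x^2.
G =
  [2, 0, 2/3]
  [0, 2/3, 0]
  [2/3, 0, 2/5],
b = (-74/15, 14/15, -194/105).
Solving gives a_0 = -73/35, a_1 = 7/5, a_2 = -8/7, so
  g(x) = -8*x^2/7 + 7*x/5 - 73/35.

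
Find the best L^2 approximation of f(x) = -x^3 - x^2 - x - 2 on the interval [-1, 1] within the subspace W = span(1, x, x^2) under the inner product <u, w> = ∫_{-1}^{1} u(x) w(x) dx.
g(x) = -x^2 - 8*x/5 - 2

The best approximation g ∈ W is the orthogonal projection of f onto W. Writing g = a_0 + a_1 x + a_2 x^2, the coefficients solve the normal equations G · a = b where
  G_{ij} = <φ_i, φ_j> and b_i = <f, φ_i>, with φ_0 = 1, φ_1 = x, φ_2 = x^2.
G =
  [2, 0, 2/3]
  [0, 2/3, 0]
  [2/3, 0, 2/5],
b = (-14/3, -16/15, -26/15).
Solving gives a_0 = -2, a_1 = -8/5, a_2 = -1, so
  g(x) = -x^2 - 8*x/5 - 2.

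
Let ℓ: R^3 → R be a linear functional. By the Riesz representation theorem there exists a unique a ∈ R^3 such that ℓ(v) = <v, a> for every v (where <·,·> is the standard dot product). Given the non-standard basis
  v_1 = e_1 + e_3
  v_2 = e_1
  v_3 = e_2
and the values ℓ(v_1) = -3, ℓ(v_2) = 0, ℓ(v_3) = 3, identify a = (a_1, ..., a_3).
a = (0, 3, -3)

Write a = (a_1, ..., a_3) in the standard basis. For each basis vector v_i, ℓ(v_i) = <v_i, a> is a linear equation in the a_j's. Collect the n equations into a matrix system V a = ℓ, where row i of V is v_i (expressed in the standard basis). Since V is invertible (lower-triangular with 1s on the diagonal, up to permutation), solve by back-substitution:
  V =
[[1, 0, 1],
 [1, 0, 0],
 [0, 1, 0]]
  V a = (-3, 0, 3)
Solving gives a = (0, 3, -3).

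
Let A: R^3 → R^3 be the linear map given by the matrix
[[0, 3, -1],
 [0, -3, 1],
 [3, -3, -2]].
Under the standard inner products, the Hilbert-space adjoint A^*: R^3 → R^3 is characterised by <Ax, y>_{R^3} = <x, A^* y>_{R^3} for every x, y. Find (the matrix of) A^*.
A^* = A^T =
[[0, 0, 3],
 [3, -3, -3],
 [-1, 1, -2]]

For real matrices with standard dot products, the defining identity <Ax, y> = <x, A^* y> gives (Ax)^T y = x^T (A^*) y, i.e. x^T A^T y = x^T (A^*) y. Since this holds for all x, y, we must have A^* = A^T. Therefore
A^* =
[[0, 0, 3],
 [3, -3, -3],
 [-1, 1, -2]].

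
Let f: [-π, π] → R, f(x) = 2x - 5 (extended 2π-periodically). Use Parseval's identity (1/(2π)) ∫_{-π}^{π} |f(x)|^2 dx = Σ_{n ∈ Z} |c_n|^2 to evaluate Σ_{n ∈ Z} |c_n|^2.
Σ |c_n|^2 = 4π^2/3 + 25

Expand and integrate term by term over [-π, π]:
  ∫ (2x)^2 dx = 4·(2π^3/3); ∫ 2·2·(-5)·x dx = 0 (odd integrand); ∫ (-5)^2 dx = 25·2π.
So (1/(2π)) ∫_{-π}^{π} (2x - 5)^2 dx = 4π^2/3 + 25 = 4π^2/3 + 25.
Parseval ⇒ Σ |c_n|^2 = 4π^2/3 + 25.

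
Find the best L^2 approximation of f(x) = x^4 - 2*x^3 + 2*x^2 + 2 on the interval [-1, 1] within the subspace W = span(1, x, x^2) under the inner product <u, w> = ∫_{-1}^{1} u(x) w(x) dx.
g(x) = 20*x^2/7 - 6*x/5 + 67/35

The best approximation g ∈ W is the orthogonal projection of f onto W. Writing g = a_0 + a_1 x + a_2 x^2, the coefficients solve the normal equations G · a = b where
  G_{ij} = <φ_i, φ_j> and b_i = <f, φ_i>, with φ_0 = 1, φ_1 = x, φ_2 = x^2.
G =
  [2, 0, 2/3]
  [0, 2/3, 0]
  [2/3, 0, 2/5],
b = (86/15, -4/5, 254/105).
Solving gives a_0 = 67/35, a_1 = -6/5, a_2 = 20/7, so
  g(x) = 20*x^2/7 - 6*x/5 + 67/35.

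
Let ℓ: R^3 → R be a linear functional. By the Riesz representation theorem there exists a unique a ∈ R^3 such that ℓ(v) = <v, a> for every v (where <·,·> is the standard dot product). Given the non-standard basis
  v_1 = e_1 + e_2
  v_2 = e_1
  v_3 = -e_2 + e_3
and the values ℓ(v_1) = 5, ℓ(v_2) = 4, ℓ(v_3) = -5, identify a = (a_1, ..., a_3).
a = (4, 1, -4)

Write a = (a_1, ..., a_3) in the standard basis. For each basis vector v_i, ℓ(v_i) = <v_i, a> is a linear equation in the a_j's. Collect the n equations into a matrix system V a = ℓ, where row i of V is v_i (expressed in the standard basis). Since V is invertible (lower-triangular with 1s on the diagonal, up to permutation), solve by back-substitution:
  V =
[[1, 1, 0],
 [1, 0, 0],
 [0, -1, 1]]
  V a = (5, 4, -5)
Solving gives a = (4, 1, -4).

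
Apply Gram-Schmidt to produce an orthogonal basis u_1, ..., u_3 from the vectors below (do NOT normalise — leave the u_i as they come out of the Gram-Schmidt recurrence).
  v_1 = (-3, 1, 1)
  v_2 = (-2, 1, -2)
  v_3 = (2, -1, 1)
Orthogonal basis:
  u_1 = (-3, 1, 1)
  u_2 = (-7/11, 6/11, -27/11)
  u_3 = (-3/74, -4/37, -1/74)

Apply the Gram-Schmidt recurrence
  u_1 = v_1
  u_i = v_i − Σ_{j<i} ((v_i · u_j) / (u_j · u_j)) · u_j.

Step by step this gives:
  u_1 = (-3, 1, 1)
  u_2 = (-7/11, 6/11, -27/11)
  u_3 = (-3/74, -4/37, -1/74)

Orthogonality check:
  u_2 · u_1 = 0 (should be 0)
  u_3 · u_1 = 0 (should be 0)
  u_3 · u_2 = 0 (should be 0)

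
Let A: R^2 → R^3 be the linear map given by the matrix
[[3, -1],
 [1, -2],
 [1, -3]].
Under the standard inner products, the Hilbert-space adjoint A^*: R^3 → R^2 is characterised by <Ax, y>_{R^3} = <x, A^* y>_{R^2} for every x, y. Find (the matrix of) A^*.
A^* = A^T =
[[3, 1, 1],
 [-1, -2, -3]]

For real matrices with standard dot products, the defining identity <Ax, y> = <x, A^* y> gives (Ax)^T y = x^T (A^*) y, i.e. x^T A^T y = x^T (A^*) y. Since this holds for all x, y, we must have A^* = A^T. Therefore
A^* =
[[3, 1, 1],
 [-1, -2, -3]].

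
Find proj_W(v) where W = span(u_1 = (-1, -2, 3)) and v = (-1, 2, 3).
proj_W(v) = (-3/7, -6/7, 9/7)

Set up U = [u_1 | ... | u_1] ∈ R^(3×1). The projector onto W = col(U) is P = U (U^T U)^(-1) U^T.
Compute U^T U =
  [14],
and U^T v = (6).
Solve U^T U · c = U^T v for the coefficients: c = (3/7). The projection is proj_W(v) = U c.
Check: (v - proj_W(v)) · u_1 = 0  (should be 0).
Result: proj_W(v) = (-3/7, -6/7, 9/7).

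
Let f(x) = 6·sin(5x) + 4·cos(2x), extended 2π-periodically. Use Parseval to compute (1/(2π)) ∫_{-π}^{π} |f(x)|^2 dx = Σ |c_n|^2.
Σ |c_n|^2 = 26

Expand |f|^2 and use orthogonality of {sin(nx), cos(mx)} on [-π, π]:
  ∫_{-π}^{π} sin(nx)^2 dx = π, ∫ cos(mx)^2 dx = π, and cross terms integrate to 0.
So ∫_{-π}^{π} f(x)^2 dx = 6^2 · π + 4^2 · π = (36 + 16)π.
Divide by 2π: (36 + 16)/2 = 26.
By Parseval, this equals Σ |c_n|^2.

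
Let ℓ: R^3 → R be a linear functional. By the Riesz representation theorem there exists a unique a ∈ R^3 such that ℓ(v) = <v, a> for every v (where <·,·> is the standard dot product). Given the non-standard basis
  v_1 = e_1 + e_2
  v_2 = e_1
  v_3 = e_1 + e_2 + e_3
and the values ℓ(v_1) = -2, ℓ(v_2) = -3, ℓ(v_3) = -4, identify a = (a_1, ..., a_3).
a = (-3, 1, -2)

Write a = (a_1, ..., a_3) in the standard basis. For each basis vector v_i, ℓ(v_i) = <v_i, a> is a linear equation in the a_j's. Collect the n equations into a matrix system V a = ℓ, where row i of V is v_i (expressed in the standard basis). Since V is invertible (lower-triangular with 1s on the diagonal, up to permutation), solve by back-substitution:
  V =
[[1, 1, 0],
 [1, 0, 0],
 [1, 1, 1]]
  V a = (-2, -3, -4)
Solving gives a = (-3, 1, -2).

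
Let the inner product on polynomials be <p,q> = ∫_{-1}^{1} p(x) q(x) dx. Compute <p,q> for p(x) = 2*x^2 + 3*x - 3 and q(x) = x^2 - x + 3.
<p,q> = -86/5

Expand the product: p(x)·q(x) = 2*x^4 + x^3 + 12*x - 9.
∫_{-1}^{1} of each monomial x^k gives [2/(k+1) if k even, 0 if k odd]. Integrating term-by-term (or equivalently evaluating the antiderivative F(x) = 2*x^5/5 + x^4/4 + 6*x^2 - 9*x at the endpoints):
  F(1) − F(−1) = -47/20 − (297/20) = -86/5.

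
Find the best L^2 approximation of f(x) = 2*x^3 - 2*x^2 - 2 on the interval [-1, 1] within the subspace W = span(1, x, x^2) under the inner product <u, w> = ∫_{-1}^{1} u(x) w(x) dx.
g(x) = -2*x^2 + 6*x/5 - 2

The best approximation g ∈ W is the orthogonal projection of f onto W. Writing g = a_0 + a_1 x + a_2 x^2, the coefficients solve the normal equations G · a = b where
  G_{ij} = <φ_i, φ_j> and b_i = <f, φ_i>, with φ_0 = 1, φ_1 = x, φ_2 = x^2.
G =
  [2, 0, 2/3]
  [0, 2/3, 0]
  [2/3, 0, 2/5],
b = (-16/3, 4/5, -32/15).
Solving gives a_0 = -2, a_1 = 6/5, a_2 = -2, so
  g(x) = -2*x^2 + 6*x/5 - 2.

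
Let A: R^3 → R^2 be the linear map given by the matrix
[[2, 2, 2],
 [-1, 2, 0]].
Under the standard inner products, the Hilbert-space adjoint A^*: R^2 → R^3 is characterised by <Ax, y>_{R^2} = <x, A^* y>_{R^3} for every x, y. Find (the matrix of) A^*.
A^* = A^T =
[[2, -1],
 [2, 2],
 [2, 0]]

For real matrices with standard dot products, the defining identity <Ax, y> = <x, A^* y> gives (Ax)^T y = x^T (A^*) y, i.e. x^T A^T y = x^T (A^*) y. Since this holds for all x, y, we must have A^* = A^T. Therefore
A^* =
[[2, -1],
 [2, 2],
 [2, 0]].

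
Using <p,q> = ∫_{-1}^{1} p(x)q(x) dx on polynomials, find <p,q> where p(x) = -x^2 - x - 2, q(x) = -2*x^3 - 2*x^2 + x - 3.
<p,q> = 88/5

Expand the product: p(x)·q(x) = 2*x^5 + 4*x^4 + 5*x^3 + 6*x^2 + x + 6.
∫_{-1}^{1} of each monomial x^k gives [2/(k+1) if k even, 0 if k odd]. Integrating term-by-term (or equivalently evaluating the antiderivative F(x) = x^6/3 + 4*x^5/5 + 5*x^4/4 + 2*x^3 + x^2/2 + 6*x at the endpoints):
  F(1) − F(−1) = 653/60 − (-403/60) = 88/5.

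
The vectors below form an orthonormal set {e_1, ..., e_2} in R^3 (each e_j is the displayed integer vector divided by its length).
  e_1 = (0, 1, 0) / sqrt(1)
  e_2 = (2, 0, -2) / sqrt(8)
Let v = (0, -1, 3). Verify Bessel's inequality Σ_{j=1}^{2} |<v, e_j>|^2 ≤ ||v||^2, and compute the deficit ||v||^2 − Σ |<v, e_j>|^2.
Σ |<v, e_j>|^2 = 11/2; ||v||^2 = 10; deficit = 9/2

Write each e_j = u_j / sqrt(<u_j, u_j>) where u_j is the displayed integer vector. Then <v, e_j> = <v, u_j> / sqrt(<u_j, u_j>), so |<v, e_j>|^2 = <v, u_j>^2 / <u_j, u_j>.
Coefficients: <v, e_1> = -1/sqrt(1), <v, e_2> = -6/sqrt(8).
Square and sum: Σ |<v, e_j>|^2 = 11/2.
Compute ||v||^2 = v·v = 10.
Deficit = 10 − 11/2 = 9/2 ≥ 0, confirming Bessel's inequality. (The deficit equals ||v − Σ <v,e_j> e_j||^2, the squared distance from v to span{e_j}.)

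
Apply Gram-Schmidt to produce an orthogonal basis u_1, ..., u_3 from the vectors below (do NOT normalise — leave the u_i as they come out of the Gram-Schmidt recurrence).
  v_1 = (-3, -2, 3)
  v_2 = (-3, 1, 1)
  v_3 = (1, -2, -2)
Orthogonal basis:
  u_1 = (-3, -2, 3)
  u_2 = (-18/11, 21/11, -4/11)
  u_3 = (-125/142, -75/71, -225/142)

Apply the Gram-Schmidt recurrence
  u_1 = v_1
  u_i = v_i − Σ_{j<i} ((v_i · u_j) / (u_j · u_j)) · u_j.

Step by step this gives:
  u_1 = (-3, -2, 3)
  u_2 = (-18/11, 21/11, -4/11)
  u_3 = (-125/142, -75/71, -225/142)

Orthogonality check:
  u_2 · u_1 = 0 (should be 0)
  u_3 · u_1 = 0 (should be 0)
  u_3 · u_2 = 0 (should be 0)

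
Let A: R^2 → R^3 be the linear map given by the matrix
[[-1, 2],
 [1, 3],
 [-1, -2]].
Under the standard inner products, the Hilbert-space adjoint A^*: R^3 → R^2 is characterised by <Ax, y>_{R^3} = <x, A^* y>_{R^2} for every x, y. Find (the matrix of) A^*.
A^* = A^T =
[[-1, 1, -1],
 [2, 3, -2]]

For real matrices with standard dot products, the defining identity <Ax, y> = <x, A^* y> gives (Ax)^T y = x^T (A^*) y, i.e. x^T A^T y = x^T (A^*) y. Since this holds for all x, y, we must have A^* = A^T. Therefore
A^* =
[[-1, 1, -1],
 [2, 3, -2]].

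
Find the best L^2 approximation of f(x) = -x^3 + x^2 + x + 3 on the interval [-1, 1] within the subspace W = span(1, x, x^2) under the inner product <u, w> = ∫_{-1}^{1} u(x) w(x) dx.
g(x) = x^2 + 2*x/5 + 3

The best approximation g ∈ W is the orthogonal projection of f onto W. Writing g = a_0 + a_1 x + a_2 x^2, the coefficients solve the normal equations G · a = b where
  G_{ij} = <φ_i, φ_j> and b_i = <f, φ_i>, with φ_0 = 1, φ_1 = x, φ_2 = x^2.
G =
  [2, 0, 2/3]
  [0, 2/3, 0]
  [2/3, 0, 2/5],
b = (20/3, 4/15, 12/5).
Solving gives a_0 = 3, a_1 = 2/5, a_2 = 1, so
  g(x) = x^2 + 2*x/5 + 3.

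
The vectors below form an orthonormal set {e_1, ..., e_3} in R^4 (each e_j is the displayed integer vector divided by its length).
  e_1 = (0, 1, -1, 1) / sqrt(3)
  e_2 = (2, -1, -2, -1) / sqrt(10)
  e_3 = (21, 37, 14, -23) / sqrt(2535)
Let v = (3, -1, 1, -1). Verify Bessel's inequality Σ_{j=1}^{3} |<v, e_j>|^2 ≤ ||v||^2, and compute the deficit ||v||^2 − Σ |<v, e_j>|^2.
Σ |<v, e_j>|^2 = 1380/169; ||v||^2 = 12; deficit = 648/169

Write each e_j = u_j / sqrt(<u_j, u_j>) where u_j is the displayed integer vector. Then <v, e_j> = <v, u_j> / sqrt(<u_j, u_j>), so |<v, e_j>|^2 = <v, u_j>^2 / <u_j, u_j>.
Coefficients: <v, e_1> = -3/sqrt(3), <v, e_2> = 6/sqrt(10), <v, e_3> = 63/sqrt(2535).
Square and sum: Σ |<v, e_j>|^2 = 1380/169.
Compute ||v||^2 = v·v = 12.
Deficit = 12 − 1380/169 = 648/169 ≥ 0, confirming Bessel's inequality. (The deficit equals ||v − Σ <v,e_j> e_j||^2, the squared distance from v to span{e_j}.)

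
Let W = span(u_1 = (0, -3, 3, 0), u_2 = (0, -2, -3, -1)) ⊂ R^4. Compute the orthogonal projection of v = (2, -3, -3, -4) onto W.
proj_W(v) = (0, -95/27, -95/27, -38/27)

Set up U = [u_1 | ... | u_2] ∈ R^(4×2). The projector onto W = col(U) is P = U (U^T U)^(-1) U^T.
Compute U^T U =
  [18, -3]
  [-3, 14],
and U^T v = (0, 19).
Solve U^T U · c = U^T v for the coefficients: c = (19/81, 38/27). The projection is proj_W(v) = U c.
Check: (v - proj_W(v)) · u_1 = 0  (should be 0).
Check: (v - proj_W(v)) · u_2 = 0  (should be 0).
Result: proj_W(v) = (0, -95/27, -95/27, -38/27).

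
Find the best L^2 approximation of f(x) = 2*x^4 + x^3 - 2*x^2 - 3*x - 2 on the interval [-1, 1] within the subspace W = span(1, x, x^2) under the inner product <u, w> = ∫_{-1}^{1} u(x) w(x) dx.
g(x) = -2*x^2/7 - 12*x/5 - 76/35

The best approximation g ∈ W is the orthogonal projection of f onto W. Writing g = a_0 + a_1 x + a_2 x^2, the coefficients solve the normal equations G · a = b where
  G_{ij} = <φ_i, φ_j> and b_i = <f, φ_i>, with φ_0 = 1, φ_1 = x, φ_2 = x^2.
G =
  [2, 0, 2/3]
  [0, 2/3, 0]
  [2/3, 0, 2/5],
b = (-68/15, -8/5, -164/105).
Solving gives a_0 = -76/35, a_1 = -12/5, a_2 = -2/7, so
  g(x) = -2*x^2/7 - 12*x/5 - 76/35.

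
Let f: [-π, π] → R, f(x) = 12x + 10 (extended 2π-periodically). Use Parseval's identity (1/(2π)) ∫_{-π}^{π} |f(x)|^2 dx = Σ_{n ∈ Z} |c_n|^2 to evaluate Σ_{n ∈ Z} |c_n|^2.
Σ |c_n|^2 = 48π^2 + 100

Expand and integrate term by term over [-π, π]:
  ∫ (12x)^2 dx = 144·(2π^3/3); ∫ 2·12·(10)·x dx = 0 (odd integrand); ∫ 10^2 dx = 100·2π.
So (1/(2π)) ∫_{-π}^{π} (12x + 10)^2 dx = 144π^2/3 + 100 = 48π^2 + 100.
Parseval ⇒ Σ |c_n|^2 = 48π^2 + 100.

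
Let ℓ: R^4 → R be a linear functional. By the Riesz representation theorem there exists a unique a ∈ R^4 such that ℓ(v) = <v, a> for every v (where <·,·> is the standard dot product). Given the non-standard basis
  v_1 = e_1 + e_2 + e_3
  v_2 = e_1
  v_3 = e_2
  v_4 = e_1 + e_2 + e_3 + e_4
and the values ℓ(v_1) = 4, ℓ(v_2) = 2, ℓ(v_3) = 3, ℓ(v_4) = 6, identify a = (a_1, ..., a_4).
a = (2, 3, -1, 2)

Write a = (a_1, ..., a_4) in the standard basis. For each basis vector v_i, ℓ(v_i) = <v_i, a> is a linear equation in the a_j's. Collect the n equations into a matrix system V a = ℓ, where row i of V is v_i (expressed in the standard basis). Since V is invertible (lower-triangular with 1s on the diagonal, up to permutation), solve by back-substitution:
  V =
[[1, 1, 1, 0],
 [1, 0, 0, 0],
 [0, 1, 0, 0],
 [1, 1, 1, 1]]
  V a = (4, 2, 3, 6)
Solving gives a = (2, 3, -1, 2).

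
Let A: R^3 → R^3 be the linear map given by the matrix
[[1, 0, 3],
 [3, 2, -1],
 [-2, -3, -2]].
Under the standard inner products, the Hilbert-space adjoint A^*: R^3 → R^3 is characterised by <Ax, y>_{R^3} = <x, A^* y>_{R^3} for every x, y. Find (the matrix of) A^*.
A^* = A^T =
[[1, 3, -2],
 [0, 2, -3],
 [3, -1, -2]]

For real matrices with standard dot products, the defining identity <Ax, y> = <x, A^* y> gives (Ax)^T y = x^T (A^*) y, i.e. x^T A^T y = x^T (A^*) y. Since this holds for all x, y, we must have A^* = A^T. Therefore
A^* =
[[1, 3, -2],
 [0, 2, -3],
 [3, -1, -2]].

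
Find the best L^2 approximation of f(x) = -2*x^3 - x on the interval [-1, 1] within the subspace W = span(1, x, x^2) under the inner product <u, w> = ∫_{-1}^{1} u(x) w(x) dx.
g(x) = -11*x/5

The best approximation g ∈ W is the orthogonal projection of f onto W. Writing g = a_0 + a_1 x + a_2 x^2, the coefficients solve the normal equations G · a = b where
  G_{ij} = <φ_i, φ_j> and b_i = <f, φ_i>, with φ_0 = 1, φ_1 = x, φ_2 = x^2.
G =
  [2, 0, 2/3]
  [0, 2/3, 0]
  [2/3, 0, 2/5],
b = (0, -22/15, 0).
Solving gives a_0 = 0, a_1 = -11/5, a_2 = 0, so
  g(x) = -11*x/5.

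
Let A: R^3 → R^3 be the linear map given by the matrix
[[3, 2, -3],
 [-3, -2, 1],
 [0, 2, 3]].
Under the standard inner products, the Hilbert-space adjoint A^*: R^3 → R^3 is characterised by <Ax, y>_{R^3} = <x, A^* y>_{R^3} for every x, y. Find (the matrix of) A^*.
A^* = A^T =
[[3, -3, 0],
 [2, -2, 2],
 [-3, 1, 3]]

For real matrices with standard dot products, the defining identity <Ax, y> = <x, A^* y> gives (Ax)^T y = x^T (A^*) y, i.e. x^T A^T y = x^T (A^*) y. Since this holds for all x, y, we must have A^* = A^T. Therefore
A^* =
[[3, -3, 0],
 [2, -2, 2],
 [-3, 1, 3]].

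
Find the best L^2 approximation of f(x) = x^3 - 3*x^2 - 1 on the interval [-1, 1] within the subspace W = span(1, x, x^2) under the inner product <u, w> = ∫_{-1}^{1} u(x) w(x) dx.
g(x) = -3*x^2 + 3*x/5 - 1

The best approximation g ∈ W is the orthogonal projection of f onto W. Writing g = a_0 + a_1 x + a_2 x^2, the coefficients solve the normal equations G · a = b where
  G_{ij} = <φ_i, φ_j> and b_i = <f, φ_i>, with φ_0 = 1, φ_1 = x, φ_2 = x^2.
G =
  [2, 0, 2/3]
  [0, 2/3, 0]
  [2/3, 0, 2/5],
b = (-4, 2/5, -28/15).
Solving gives a_0 = -1, a_1 = 3/5, a_2 = -3, so
  g(x) = -3*x^2 + 3*x/5 - 1.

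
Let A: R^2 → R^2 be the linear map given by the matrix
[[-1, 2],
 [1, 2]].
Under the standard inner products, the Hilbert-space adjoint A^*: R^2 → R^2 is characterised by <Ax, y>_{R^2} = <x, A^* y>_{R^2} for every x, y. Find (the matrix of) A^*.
A^* = A^T =
[[-1, 1],
 [2, 2]]

For real matrices with standard dot products, the defining identity <Ax, y> = <x, A^* y> gives (Ax)^T y = x^T (A^*) y, i.e. x^T A^T y = x^T (A^*) y. Since this holds for all x, y, we must have A^* = A^T. Therefore
A^* =
[[-1, 1],
 [2, 2]].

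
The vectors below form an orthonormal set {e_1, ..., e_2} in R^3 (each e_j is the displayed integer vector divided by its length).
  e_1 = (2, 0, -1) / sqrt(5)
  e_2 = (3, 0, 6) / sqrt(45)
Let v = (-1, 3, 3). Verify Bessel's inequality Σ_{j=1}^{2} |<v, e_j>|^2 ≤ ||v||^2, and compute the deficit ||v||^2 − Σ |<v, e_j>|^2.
Σ |<v, e_j>|^2 = 10; ||v||^2 = 19; deficit = 9

Write each e_j = u_j / sqrt(<u_j, u_j>) where u_j is the displayed integer vector. Then <v, e_j> = <v, u_j> / sqrt(<u_j, u_j>), so |<v, e_j>|^2 = <v, u_j>^2 / <u_j, u_j>.
Coefficients: <v, e_1> = -5/sqrt(5), <v, e_2> = 15/sqrt(45).
Square and sum: Σ |<v, e_j>|^2 = 10.
Compute ||v||^2 = v·v = 19.
Deficit = 19 − 10 = 9 ≥ 0, confirming Bessel's inequality. (The deficit equals ||v − Σ <v,e_j> e_j||^2, the squared distance from v to span{e_j}.)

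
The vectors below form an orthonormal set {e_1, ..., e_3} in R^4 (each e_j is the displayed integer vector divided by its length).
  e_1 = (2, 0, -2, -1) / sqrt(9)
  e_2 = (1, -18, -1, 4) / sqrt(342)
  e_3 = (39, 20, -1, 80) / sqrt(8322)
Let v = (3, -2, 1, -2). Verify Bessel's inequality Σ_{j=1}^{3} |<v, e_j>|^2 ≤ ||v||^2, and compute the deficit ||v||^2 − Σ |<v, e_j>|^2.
Σ |<v, e_j>|^2 = 546/73; ||v||^2 = 18; deficit = 768/73

Write each e_j = u_j / sqrt(<u_j, u_j>) where u_j is the displayed integer vector. Then <v, e_j> = <v, u_j> / sqrt(<u_j, u_j>), so |<v, e_j>|^2 = <v, u_j>^2 / <u_j, u_j>.
Coefficients: <v, e_1> = 6/sqrt(9), <v, e_2> = 30/sqrt(342), <v, e_3> = -84/sqrt(8322).
Square and sum: Σ |<v, e_j>|^2 = 546/73.
Compute ||v||^2 = v·v = 18.
Deficit = 18 − 546/73 = 768/73 ≥ 0, confirming Bessel's inequality. (The deficit equals ||v − Σ <v,e_j> e_j||^2, the squared distance from v to span{e_j}.)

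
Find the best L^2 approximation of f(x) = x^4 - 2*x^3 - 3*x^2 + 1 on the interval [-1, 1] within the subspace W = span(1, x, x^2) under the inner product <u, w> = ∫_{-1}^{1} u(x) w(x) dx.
g(x) = -15*x^2/7 - 6*x/5 + 32/35

The best approximation g ∈ W is the orthogonal projection of f onto W. Writing g = a_0 + a_1 x + a_2 x^2, the coefficients solve the normal equations G · a = b where
  G_{ij} = <φ_i, φ_j> and b_i = <f, φ_i>, with φ_0 = 1, φ_1 = x, φ_2 = x^2.
G =
  [2, 0, 2/3]
  [0, 2/3, 0]
  [2/3, 0, 2/5],
b = (2/5, -4/5, -26/105).
Solving gives a_0 = 32/35, a_1 = -6/5, a_2 = -15/7, so
  g(x) = -15*x^2/7 - 6*x/5 + 32/35.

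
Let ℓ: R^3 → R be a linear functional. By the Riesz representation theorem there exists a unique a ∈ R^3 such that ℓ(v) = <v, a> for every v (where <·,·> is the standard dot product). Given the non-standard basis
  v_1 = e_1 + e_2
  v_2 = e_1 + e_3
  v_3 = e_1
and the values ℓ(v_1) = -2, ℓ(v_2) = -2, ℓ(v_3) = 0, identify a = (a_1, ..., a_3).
a = (0, -2, -2)

Write a = (a_1, ..., a_3) in the standard basis. For each basis vector v_i, ℓ(v_i) = <v_i, a> is a linear equation in the a_j's. Collect the n equations into a matrix system V a = ℓ, where row i of V is v_i (expressed in the standard basis). Since V is invertible (lower-triangular with 1s on the diagonal, up to permutation), solve by back-substitution:
  V =
[[1, 1, 0],
 [1, 0, 1],
 [1, 0, 0]]
  V a = (-2, -2, 0)
Solving gives a = (0, -2, -2).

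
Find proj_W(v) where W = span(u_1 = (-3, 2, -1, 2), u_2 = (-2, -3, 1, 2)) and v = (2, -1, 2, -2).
proj_W(v) = (251/105, -10/7, 11/15, -34/21)

Set up U = [u_1 | ... | u_2] ∈ R^(4×2). The projector onto W = col(U) is P = U (U^T U)^(-1) U^T.
Compute U^T U =
  [18, 3]
  [3, 18],
and U^T v = (-14, -3).
Solve U^T U · c = U^T v for the coefficients: c = (-27/35, -4/105). The projection is proj_W(v) = U c.
Check: (v - proj_W(v)) · u_1 = 0  (should be 0).
Check: (v - proj_W(v)) · u_2 = 0  (should be 0).
Result: proj_W(v) = (251/105, -10/7, 11/15, -34/21).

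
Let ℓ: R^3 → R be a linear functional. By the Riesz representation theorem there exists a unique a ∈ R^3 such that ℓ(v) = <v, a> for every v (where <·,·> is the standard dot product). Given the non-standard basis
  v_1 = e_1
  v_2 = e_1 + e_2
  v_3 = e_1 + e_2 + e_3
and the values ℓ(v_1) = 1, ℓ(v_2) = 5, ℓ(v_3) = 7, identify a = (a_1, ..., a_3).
a = (1, 4, 2)

Write a = (a_1, ..., a_3) in the standard basis. For each basis vector v_i, ℓ(v_i) = <v_i, a> is a linear equation in the a_j's. Collect the n equations into a matrix system V a = ℓ, where row i of V is v_i (expressed in the standard basis). Since V is invertible (lower-triangular with 1s on the diagonal, up to permutation), solve by back-substitution:
  V =
[[1, 0, 0],
 [1, 1, 0],
 [1, 1, 1]]
  V a = (1, 5, 7)
Solving gives a = (1, 4, 2).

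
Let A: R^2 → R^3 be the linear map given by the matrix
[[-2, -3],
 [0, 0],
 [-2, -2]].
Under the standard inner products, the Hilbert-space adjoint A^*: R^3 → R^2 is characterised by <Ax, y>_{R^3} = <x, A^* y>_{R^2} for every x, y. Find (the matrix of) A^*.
A^* = A^T =
[[-2, 0, -2],
 [-3, 0, -2]]

For real matrices with standard dot products, the defining identity <Ax, y> = <x, A^* y> gives (Ax)^T y = x^T (A^*) y, i.e. x^T A^T y = x^T (A^*) y. Since this holds for all x, y, we must have A^* = A^T. Therefore
A^* =
[[-2, 0, -2],
 [-3, 0, -2]].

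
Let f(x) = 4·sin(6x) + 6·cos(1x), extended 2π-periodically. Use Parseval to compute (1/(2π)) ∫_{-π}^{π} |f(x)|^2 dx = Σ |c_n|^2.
Σ |c_n|^2 = 26

Expand |f|^2 and use orthogonality of {sin(nx), cos(mx)} on [-π, π]:
  ∫_{-π}^{π} sin(nx)^2 dx = π, ∫ cos(mx)^2 dx = π, and cross terms integrate to 0.
So ∫_{-π}^{π} f(x)^2 dx = 4^2 · π + 6^2 · π = (16 + 36)π.
Divide by 2π: (16 + 36)/2 = 26.
By Parseval, this equals Σ |c_n|^2.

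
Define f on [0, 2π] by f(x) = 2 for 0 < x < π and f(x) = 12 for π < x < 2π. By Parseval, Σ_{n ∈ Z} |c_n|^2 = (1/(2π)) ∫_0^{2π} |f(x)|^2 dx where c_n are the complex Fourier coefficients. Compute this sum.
Σ |c_n|^2 = 74

Parseval equates the L^2 energy of f (normalised by 1/(2π)) with the ℓ^2 sum of its Fourier coefficients: (1/(2π)) ∫_0^{2π} |f|^2 = Σ |c_n|^2.
Compute the left side: (1/(2π)) [∫_0^π 2^2 dx + ∫_π^{2π} 12^2 dx] = (1/(2π)) · (4π + 144π) = (4 + 144)/2 = 74.
So Σ_{n ∈ Z} |c_n|^2 = 74.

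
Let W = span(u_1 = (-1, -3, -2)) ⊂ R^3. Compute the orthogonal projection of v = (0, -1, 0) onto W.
proj_W(v) = (-3/14, -9/14, -3/7)

Set up U = [u_1 | ... | u_1] ∈ R^(3×1). The projector onto W = col(U) is P = U (U^T U)^(-1) U^T.
Compute U^T U =
  [14],
and U^T v = (3).
Solve U^T U · c = U^T v for the coefficients: c = (3/14). The projection is proj_W(v) = U c.
Check: (v - proj_W(v)) · u_1 = 0  (should be 0).
Result: proj_W(v) = (-3/14, -9/14, -3/7).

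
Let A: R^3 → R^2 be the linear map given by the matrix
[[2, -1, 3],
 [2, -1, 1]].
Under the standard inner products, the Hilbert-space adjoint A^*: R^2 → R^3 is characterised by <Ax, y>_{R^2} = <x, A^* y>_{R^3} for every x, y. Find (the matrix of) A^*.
A^* = A^T =
[[2, 2],
 [-1, -1],
 [3, 1]]

For real matrices with standard dot products, the defining identity <Ax, y> = <x, A^* y> gives (Ax)^T y = x^T (A^*) y, i.e. x^T A^T y = x^T (A^*) y. Since this holds for all x, y, we must have A^* = A^T. Therefore
A^* =
[[2, 2],
 [-1, -1],
 [3, 1]].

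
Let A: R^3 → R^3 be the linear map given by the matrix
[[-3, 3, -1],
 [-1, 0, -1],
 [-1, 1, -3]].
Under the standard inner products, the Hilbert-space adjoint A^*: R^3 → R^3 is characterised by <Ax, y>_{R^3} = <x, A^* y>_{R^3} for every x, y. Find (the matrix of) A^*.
A^* = A^T =
[[-3, -1, -1],
 [3, 0, 1],
 [-1, -1, -3]]

For real matrices with standard dot products, the defining identity <Ax, y> = <x, A^* y> gives (Ax)^T y = x^T (A^*) y, i.e. x^T A^T y = x^T (A^*) y. Since this holds for all x, y, we must have A^* = A^T. Therefore
A^* =
[[-3, -1, -1],
 [3, 0, 1],
 [-1, -1, -3]].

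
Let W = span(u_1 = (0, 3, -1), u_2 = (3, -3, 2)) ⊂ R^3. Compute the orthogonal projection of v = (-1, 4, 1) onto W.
proj_W(v) = (-3/11, 36/11, -13/11)

Set up U = [u_1 | ... | u_2] ∈ R^(3×2). The projector onto W = col(U) is P = U (U^T U)^(-1) U^T.
Compute U^T U =
  [10, -11]
  [-11, 22],
and U^T v = (11, -13).
Solve U^T U · c = U^T v for the coefficients: c = (1, -1/11). The projection is proj_W(v) = U c.
Check: (v - proj_W(v)) · u_1 = 0  (should be 0).
Check: (v - proj_W(v)) · u_2 = 0  (should be 0).
Result: proj_W(v) = (-3/11, 36/11, -13/11).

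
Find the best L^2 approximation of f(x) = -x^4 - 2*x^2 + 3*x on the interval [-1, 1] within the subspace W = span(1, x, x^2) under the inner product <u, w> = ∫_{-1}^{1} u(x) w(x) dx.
g(x) = -20*x^2/7 + 3*x + 3/35

The best approximation g ∈ W is the orthogonal projection of f onto W. Writing g = a_0 + a_1 x + a_2 x^2, the coefficients solve the normal equations G · a = b where
  G_{ij} = <φ_i, φ_j> and b_i = <f, φ_i>, with φ_0 = 1, φ_1 = x, φ_2 = x^2.
G =
  [2, 0, 2/3]
  [0, 2/3, 0]
  [2/3, 0, 2/5],
b = (-26/15, 2, -38/35).
Solving gives a_0 = 3/35, a_1 = 3, a_2 = -20/7, so
  g(x) = -20*x^2/7 + 3*x + 3/35.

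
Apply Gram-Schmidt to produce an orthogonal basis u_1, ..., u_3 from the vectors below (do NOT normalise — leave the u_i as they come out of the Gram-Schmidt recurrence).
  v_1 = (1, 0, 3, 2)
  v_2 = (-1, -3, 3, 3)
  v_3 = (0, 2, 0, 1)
Orthogonal basis:
  u_1 = (1, 0, 3, 2)
  u_2 = (-2, -3, 0, 1)
  u_3 = (-6/7, 13/14, -3/7, 15/14)

Apply the Gram-Schmidt recurrence
  u_1 = v_1
  u_i = v_i − Σ_{j<i} ((v_i · u_j) / (u_j · u_j)) · u_j.

Step by step this gives:
  u_1 = (1, 0, 3, 2)
  u_2 = (-2, -3, 0, 1)
  u_3 = (-6/7, 13/14, -3/7, 15/14)

Orthogonality check:
  u_2 · u_1 = 0 (should be 0)
  u_3 · u_1 = 0 (should be 0)
  u_3 · u_2 = 0 (should be 0)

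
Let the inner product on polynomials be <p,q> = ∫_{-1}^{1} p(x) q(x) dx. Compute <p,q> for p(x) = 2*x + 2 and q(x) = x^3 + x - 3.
<p,q> = -148/15

Expand the product: p(x)·q(x) = 2*x^4 + 2*x^3 + 2*x^2 - 4*x - 6.
∫_{-1}^{1} of each monomial x^k gives [2/(k+1) if k even, 0 if k odd]. Integrating term-by-term (or equivalently evaluating the antiderivative F(x) = 2*x^5/5 + x^4/2 + 2*x^3/3 - 2*x^2 - 6*x at the endpoints):
  F(1) − F(−1) = -193/30 − (103/30) = -148/15.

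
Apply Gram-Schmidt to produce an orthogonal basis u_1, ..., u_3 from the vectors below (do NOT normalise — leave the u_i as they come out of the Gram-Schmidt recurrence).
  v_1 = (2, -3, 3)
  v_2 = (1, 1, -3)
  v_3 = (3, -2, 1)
Orthogonal basis:
  u_1 = (2, -3, 3)
  u_2 = (21/11, -4/11, -18/11)
  u_3 = (15/71, 45/142, 25/142)

Apply the Gram-Schmidt recurrence
  u_1 = v_1
  u_i = v_i − Σ_{j<i} ((v_i · u_j) / (u_j · u_j)) · u_j.

Step by step this gives:
  u_1 = (2, -3, 3)
  u_2 = (21/11, -4/11, -18/11)
  u_3 = (15/71, 45/142, 25/142)

Orthogonality check:
  u_2 · u_1 = 0 (should be 0)
  u_3 · u_1 = 0 (should be 0)
  u_3 · u_2 = 0 (should be 0)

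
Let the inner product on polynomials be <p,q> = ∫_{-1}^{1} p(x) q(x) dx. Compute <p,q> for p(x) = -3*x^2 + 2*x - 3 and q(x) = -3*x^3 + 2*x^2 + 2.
<p,q> = -124/5

Expand the product: p(x)·q(x) = 9*x^5 - 12*x^4 + 13*x^3 - 12*x^2 + 4*x - 6.
∫_{-1}^{1} of each monomial x^k gives [2/(k+1) if k even, 0 if k odd]. Integrating term-by-term (or equivalently evaluating the antiderivative F(x) = 3*x^6/2 - 12*x^5/5 + 13*x^4/4 - 4*x^3 + 2*x^2 - 6*x at the endpoints):
  F(1) − F(−1) = -113/20 − (383/20) = -124/5.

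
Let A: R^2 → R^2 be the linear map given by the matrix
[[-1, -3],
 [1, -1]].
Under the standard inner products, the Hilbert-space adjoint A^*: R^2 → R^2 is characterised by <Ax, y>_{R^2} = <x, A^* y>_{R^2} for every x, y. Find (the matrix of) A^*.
A^* = A^T =
[[-1, 1],
 [-3, -1]]

For real matrices with standard dot products, the defining identity <Ax, y> = <x, A^* y> gives (Ax)^T y = x^T (A^*) y, i.e. x^T A^T y = x^T (A^*) y. Since this holds for all x, y, we must have A^* = A^T. Therefore
A^* =
[[-1, 1],
 [-3, -1]].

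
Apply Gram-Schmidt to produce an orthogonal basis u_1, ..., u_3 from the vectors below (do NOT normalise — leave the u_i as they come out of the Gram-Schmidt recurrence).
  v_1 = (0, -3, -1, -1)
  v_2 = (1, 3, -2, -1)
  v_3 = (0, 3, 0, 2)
Orthogonal basis:
  u_1 = (0, -3, -1, -1)
  u_2 = (1, 15/11, -28/11, -17/11)
  u_3 = (-11/129, -5/43, -101/129, 146/129)

Apply the Gram-Schmidt recurrence
  u_1 = v_1
  u_i = v_i − Σ_{j<i} ((v_i · u_j) / (u_j · u_j)) · u_j.

Step by step this gives:
  u_1 = (0, -3, -1, -1)
  u_2 = (1, 15/11, -28/11, -17/11)
  u_3 = (-11/129, -5/43, -101/129, 146/129)

Orthogonality check:
  u_2 · u_1 = 0 (should be 0)
  u_3 · u_1 = 0 (should be 0)
  u_3 · u_2 = 0 (should be 0)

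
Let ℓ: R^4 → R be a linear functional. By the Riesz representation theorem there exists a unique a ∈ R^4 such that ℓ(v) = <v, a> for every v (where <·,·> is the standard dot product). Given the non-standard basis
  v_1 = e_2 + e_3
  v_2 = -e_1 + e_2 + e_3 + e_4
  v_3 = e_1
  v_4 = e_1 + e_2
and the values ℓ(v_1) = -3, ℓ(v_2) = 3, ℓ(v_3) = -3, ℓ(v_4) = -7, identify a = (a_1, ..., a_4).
a = (-3, -4, 1, 3)

Write a = (a_1, ..., a_4) in the standard basis. For each basis vector v_i, ℓ(v_i) = <v_i, a> is a linear equation in the a_j's. Collect the n equations into a matrix system V a = ℓ, where row i of V is v_i (expressed in the standard basis). Since V is invertible (lower-triangular with 1s on the diagonal, up to permutation), solve by back-substitution:
  V =
[[0, 1, 1, 0],
 [-1, 1, 1, 1],
 [1, 0, 0, 0],
 [1, 1, 0, 0]]
  V a = (-3, 3, -3, -7)
Solving gives a = (-3, -4, 1, 3).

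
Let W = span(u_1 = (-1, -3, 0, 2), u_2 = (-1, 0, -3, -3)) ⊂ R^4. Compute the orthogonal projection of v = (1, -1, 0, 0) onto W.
proj_W(v) = (-29/241, -99/241, 12/241, 78/241)

Set up U = [u_1 | ... | u_2] ∈ R^(4×2). The projector onto W = col(U) is P = U (U^T U)^(-1) U^T.
Compute U^T U =
  [14, -5]
  [-5, 19],
and U^T v = (2, -1).
Solve U^T U · c = U^T v for the coefficients: c = (33/241, -4/241). The projection is proj_W(v) = U c.
Check: (v - proj_W(v)) · u_1 = 0  (should be 0).
Check: (v - proj_W(v)) · u_2 = 0  (should be 0).
Result: proj_W(v) = (-29/241, -99/241, 12/241, 78/241).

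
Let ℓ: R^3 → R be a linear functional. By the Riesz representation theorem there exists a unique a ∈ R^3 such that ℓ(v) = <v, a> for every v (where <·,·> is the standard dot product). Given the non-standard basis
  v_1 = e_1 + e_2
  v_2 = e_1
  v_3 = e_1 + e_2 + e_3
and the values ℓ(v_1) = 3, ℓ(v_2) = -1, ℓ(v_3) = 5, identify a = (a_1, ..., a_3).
a = (-1, 4, 2)

Write a = (a_1, ..., a_3) in the standard basis. For each basis vector v_i, ℓ(v_i) = <v_i, a> is a linear equation in the a_j's. Collect the n equations into a matrix system V a = ℓ, where row i of V is v_i (expressed in the standard basis). Since V is invertible (lower-triangular with 1s on the diagonal, up to permutation), solve by back-substitution:
  V =
[[1, 1, 0],
 [1, 0, 0],
 [1, 1, 1]]
  V a = (3, -1, 5)
Solving gives a = (-1, 4, 2).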